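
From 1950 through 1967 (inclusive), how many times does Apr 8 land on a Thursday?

2

Day of week of April 8 in each year:
1950: Sat, 1951: Sun, 1952: Tue, 1953: Wed, 1954: Thu ✓, 1955: Fri, 1956: Sun, 1957: Mon, 1958: Tue, 1959: Wed, 1960: Fri, 1961: Sat, 1962: Sun, 1963: Mon, 1964: Wed, 1965: Thu ✓, 1966: Fri, 1967: Sat
Thursdays: 1954, 1965.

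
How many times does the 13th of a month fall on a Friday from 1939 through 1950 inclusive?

20

Friday-the-13ths by year:
1939: Jan, Oct
1940: Sep, Dec
1941: Jun
1942: Feb, Mar, Nov
1943: Aug
1944: Oct
1945: Apr, Jul
1946: Sep, Dec
1947: Jun
1948: Feb, Aug
1949: May
1950: Jan, Oct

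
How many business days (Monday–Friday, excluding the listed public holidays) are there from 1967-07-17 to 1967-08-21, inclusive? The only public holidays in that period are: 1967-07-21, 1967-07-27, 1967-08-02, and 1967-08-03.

22 business days

1967-07-17 is a Monday.
That's 36 days from start to end, counting both.
36 = 7 × 5 + 1, so there are 5 full weeks plus 1 extra day.
Each full week contributes 5 weekdays (Mon–Fri): 5 × 5 = 25.
The 1 extra day is Monday — 1 of them qualifies.
Total: 25 + 1 = 26.
Holidays: 1967-07-21 (Fri); 1967-07-27 (Thu); 1967-08-02 (Wed); 1967-08-03 (Thu).
All 4 holidays fall on weekdays, so subtract 4.
Business days: 26 − 4 = 22.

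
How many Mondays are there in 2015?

2015-01-01 is a Thursday.
That's 365 days from start to end, counting both.
365 = 7 × 52 + 1, so there are 52 full weeks plus 1 extra day.
Each full week contributes one Monday: 52 so far.
The 1 extra day is Thursday — none qualify.
Total: 52 + 0 = 52.

52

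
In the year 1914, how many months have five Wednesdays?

A month has five Wednesdays exactly when Wednesday falls within its first (length − 28) days.
Jan: 31 days, starts Thu → 5 of Thu, Fri, Sat
Feb: 28 days, starts Sun → 5 of (none)
Mar: 31 days, starts Sun → 5 of Sun, Mon, Tue
Apr: 30 days, starts Wed → 5 of Wed, Thu ✓
May: 31 days, starts Fri → 5 of Fri, Sat, Sun
Jun: 30 days, starts Mon → 5 of Mon, Tue
Jul: 31 days, starts Wed → 5 of Wed, Thu, Fri ✓
Aug: 31 days, starts Sat → 5 of Sat, Sun, Mon
Sep: 30 days, starts Tue → 5 of Tue, Wed ✓
Oct: 31 days, starts Thu → 5 of Thu, Fri, Sat
Nov: 30 days, starts Sun → 5 of Sun, Mon
Dec: 31 days, starts Tue → 5 of Tue, Wed, Thu ✓
Months with five Wednesdays: Apr, Jul, Sep, Dec.

4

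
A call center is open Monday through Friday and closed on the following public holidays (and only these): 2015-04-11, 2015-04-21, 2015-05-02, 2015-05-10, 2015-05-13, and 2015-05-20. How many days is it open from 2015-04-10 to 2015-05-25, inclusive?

29 working days

2015-04-10 is a Friday.
From 2015-04-10 to 2015-05-25 is 46 days inclusive.
46 = 7 × 6 + 4, so there are 6 full weeks plus 4 extra days.
Each full week contributes 5 weekdays (Mon–Fri): 6 × 5 = 30.
The 4 extra days are Fri, Sat, Sun, Mon — 2 of them qualify.
Total: 30 + 2 = 32.
Holidays: 2015-04-11 (Sat); 2015-04-21 (Tue); 2015-05-02 (Sat); 2015-05-10 (Sun); 2015-05-13 (Wed); 2015-05-20 (Wed).
3 of the 6 holidays fall on weekdays; the rest are weekends and were already excluded.
Business days: 32 − 3 = 29.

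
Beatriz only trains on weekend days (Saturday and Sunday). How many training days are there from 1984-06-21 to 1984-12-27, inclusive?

1984-06-21 is a Thursday.
The range spans 190 days (inclusive of both endpoints).
190 = 7 × 27 + 1, so there are 27 full weeks plus 1 extra day.
Each full week contributes 2 weekend days (Sat, Sun): 27 × 2 = 54.
The 1 extra day is Thursday — none qualify.
Total: 54 + 0 = 54.

54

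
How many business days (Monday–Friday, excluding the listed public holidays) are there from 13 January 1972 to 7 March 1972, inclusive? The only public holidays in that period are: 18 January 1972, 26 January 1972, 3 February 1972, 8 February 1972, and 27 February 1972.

13 January 1972 is a Thursday.
From 13 January 1972 to 7 March 1972 is 55 days inclusive.
55 = 7 × 7 + 6, so there are 7 full weeks plus 6 extra days.
Each full week contributes 5 weekdays (Mon–Fri): 7 × 5 = 35.
The 6 extra days are Thursday, Friday, Saturday, Sunday, Monday, Tuesday — 4 of them qualify.
Total: 35 + 4 = 39.
Holidays: 18 January 1972 (Tue); 26 January 1972 (Wed); 3 February 1972 (Thu); 8 February 1972 (Tue); 27 February 1972 (Sun).
4 of the 5 holidays fall on weekdays; the rest are weekends and were already excluded.
Business days: 39 − 4 = 35.

35 business days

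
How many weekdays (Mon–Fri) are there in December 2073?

21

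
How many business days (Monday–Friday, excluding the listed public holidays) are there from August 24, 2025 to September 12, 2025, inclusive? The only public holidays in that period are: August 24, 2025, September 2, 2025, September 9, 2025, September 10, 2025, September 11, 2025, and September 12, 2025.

August 24, 2025 is a Sunday.
That's 20 days from start to end, counting both.
20 = 7 × 2 + 6, so there are 2 full weeks plus 6 extra days.
Each full week contributes 5 weekdays (Mon–Fri): 2 × 5 = 10.
The 6 extra days are Sunday, Monday, Tuesday, Wednesday, Thursday, Friday — 5 of them qualify.
Total: 10 + 5 = 15.
Holidays: August 24, 2025 (Sun); September 2, 2025 (Tue); September 9, 2025 (Tue); September 10, 2025 (Wed); September 11, 2025 (Thu); September 12, 2025 (Fri).
5 of the 6 holidays fall on weekdays; the rest are weekends and were already excluded.
Business days: 15 − 5 = 10.

10 business days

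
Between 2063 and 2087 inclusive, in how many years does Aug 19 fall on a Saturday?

Day of week of August 19 in each year:
2063: Sun, 2064: Tue, 2065: Wed, 2066: Thu, 2067: Fri, 2068: Sun, 2069: Mon, 2070: Tue, 2071: Wed, 2072: Fri, 2073: Sat ✓, 2074: Sun, 2075: Mon, 2076: Wed, 2077: Thu, 2078: Fri, 2079: Sat ✓, 2080: Mon, 2081: Tue, 2082: Wed, 2083: Thu, 2084: Sat ✓, 2085: Sun, 2086: Mon, 2087: Tue
Saturdays: 2073, 2079, 2084.

3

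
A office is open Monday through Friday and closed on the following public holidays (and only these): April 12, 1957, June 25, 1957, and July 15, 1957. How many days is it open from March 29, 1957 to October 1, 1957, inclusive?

March 29, 1957 is a Friday.
From March 29, 1957 to October 1, 1957 is 187 days inclusive.
187 = 7 × 26 + 5, so there are 26 full weeks plus 5 extra days.
Each full week contributes 5 weekdays (Mon–Fri): 26 × 5 = 130.
The 5 extra days are Fri, Sat, Sun, Mon, Tue — 3 of them qualify.
Total: 130 + 3 = 133.
Holidays: April 12, 1957 (Fri); June 25, 1957 (Tue); July 15, 1957 (Mon).
All 3 holidays fall on weekdays, so subtract 3.
Business days: 133 − 3 = 130.

130 business days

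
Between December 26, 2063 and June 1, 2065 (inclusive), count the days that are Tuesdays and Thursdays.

December 26, 2063 is a Wednesday.
The range spans 524 days (inclusive of both endpoints).
524 = 7 × 74 + 6, so there are 74 full weeks plus 6 extra days.
Each full week contributes 2 days from the set (Tue, Thu): 74 × 2 = 148.
The 6 extra days are Wed, Thu, Fri, Sat, Sun, Mon — 1 of them qualifies.
Total: 148 + 1 = 149.

149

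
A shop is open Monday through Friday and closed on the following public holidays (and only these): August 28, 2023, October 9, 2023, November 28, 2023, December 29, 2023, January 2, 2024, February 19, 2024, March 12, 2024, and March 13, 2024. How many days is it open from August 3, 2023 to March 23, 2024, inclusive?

159 working days

August 3, 2023 is a Thursday.
That's 234 days from start to end, counting both.
234 = 7 × 33 + 3, so there are 33 full weeks plus 3 extra days.
Each full week contributes 5 weekdays (Mon–Fri): 33 × 5 = 165.
The 3 extra days are Thu, Fri, Sat — 2 of them qualify.
Total: 165 + 2 = 167.
Holidays: August 28, 2023 (Mon); October 9, 2023 (Mon); November 28, 2023 (Tue); December 29, 2023 (Fri); January 2, 2024 (Tue); February 19, 2024 (Mon); March 12, 2024 (Tue); March 13, 2024 (Wed).
All 8 holidays fall on weekdays, so subtract 8.
Business days: 167 − 8 = 159.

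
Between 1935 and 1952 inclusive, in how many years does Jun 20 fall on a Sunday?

Day of week of June 20 in each year:
1935: Thu, 1936: Sat, 1937: Sun ✓, 1938: Mon, 1939: Tue, 1940: Thu, 1941: Fri, 1942: Sat, 1943: Sun ✓, 1944: Tue, 1945: Wed, 1946: Thu, 1947: Fri, 1948: Sun ✓, 1949: Mon, 1950: Tue, 1951: Wed, 1952: Fri
Sundays: 1937, 1943, 1948.

3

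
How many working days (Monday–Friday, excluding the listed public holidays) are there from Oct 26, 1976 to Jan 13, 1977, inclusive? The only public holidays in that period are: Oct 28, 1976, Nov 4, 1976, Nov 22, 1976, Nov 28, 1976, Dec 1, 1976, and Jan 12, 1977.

53

Oct 26, 1976 is a Tuesday.
From Oct 26, 1976 to Jan 13, 1977 is 80 days inclusive.
80 = 7 × 11 + 3, so there are 11 full weeks plus 3 extra days.
Each full week contributes 5 weekdays (Mon–Fri): 11 × 5 = 55.
The 3 extra days are Tuesday, Wednesday, Thursday — 3 of them qualify.
Total: 55 + 3 = 58.
Holidays: Oct 28, 1976 (Thu); Nov 4, 1976 (Thu); Nov 22, 1976 (Mon); Nov 28, 1976 (Sun); Dec 1, 1976 (Wed); Jan 12, 1977 (Wed).
5 of the 6 holidays fall on weekdays; the rest are weekends and were already excluded.
Business days: 58 − 5 = 53.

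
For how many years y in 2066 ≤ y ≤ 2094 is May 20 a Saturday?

Day of week of May 20 in each year:
2066: Thu, 2067: Fri, 2068: Sun, 2069: Mon, 2070: Tue, 2071: Wed, 2072: Fri, 2073: Sat ✓, 2074: Sun, 2075: Mon, 2076: Wed, 2077: Thu, 2078: Fri, 2079: Sat ✓, 2080: Mon, 2081: Tue, 2082: Wed, 2083: Thu, 2084: Sat ✓, 2085: Sun, 2086: Mon, 2087: Tue, 2088: Thu, 2089: Fri, 2090: Sat ✓, 2091: Sun, 2092: Tue, 2093: Wed, 2094: Thu
Saturdays: 2073, 2079, 2084, 2090.

4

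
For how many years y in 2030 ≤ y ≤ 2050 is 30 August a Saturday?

3

Day of week of August 30 in each year:
2030: Fri, 2031: Sat ✓, 2032: Mon, 2033: Tue, 2034: Wed, 2035: Thu, 2036: Sat ✓, 2037: Sun, 2038: Mon, 2039: Tue, 2040: Thu, 2041: Fri, 2042: Sat ✓, 2043: Sun, 2044: Tue, 2045: Wed, 2046: Thu, 2047: Fri, 2048: Sun, 2049: Mon, 2050: Tue
Saturdays: 2031, 2036, 2042.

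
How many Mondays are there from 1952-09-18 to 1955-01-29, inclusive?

123

1952-09-18 is a Thursday.
The range spans 864 days (inclusive of both endpoints).
864 = 7 × 123 + 3, so there are 123 full weeks plus 3 extra days.
Each full week contributes one Monday: 123 so far.
The 3 extra days are Thu, Fri, Sat — none qualify.
Total: 123 + 0 = 123.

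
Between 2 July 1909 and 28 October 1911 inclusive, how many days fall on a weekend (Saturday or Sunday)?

243

2 July 1909 is a Friday.
From 2 July 1909 to 28 October 1911 is 849 days inclusive.
849 = 7 × 121 + 2, so there are 121 full weeks plus 2 extra days.
Each full week contributes 2 weekend days (Sat, Sun): 121 × 2 = 242.
The 2 extra days are Friday, Saturday — 1 of them qualifies.
Total: 242 + 1 = 243.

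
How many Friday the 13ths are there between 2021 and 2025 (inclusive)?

Friday-the-13ths by year:
2021: Aug
2022: May
2023: Jan, Oct
2024: Sep, Dec
2025: Jun

7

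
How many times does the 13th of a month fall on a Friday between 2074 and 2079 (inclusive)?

10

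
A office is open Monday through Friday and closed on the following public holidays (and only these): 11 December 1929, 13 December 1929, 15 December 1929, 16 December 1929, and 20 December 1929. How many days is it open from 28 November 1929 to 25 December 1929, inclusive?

28 November 1929 is a Thursday.
From 28 November 1929 to 25 December 1929 is 28 days inclusive.
28 = 7 × 4, so the span is exactly 4 full weeks.
Each full week contributes 5 weekdays (Mon–Fri): 4 × 5 = 20.
Holidays: 11 December 1929 (Wed); 13 December 1929 (Fri); 15 December 1929 (Sun); 16 December 1929 (Mon); 20 December 1929 (Fri).
4 of the 5 holidays fall on weekdays; the rest are weekends and were already excluded.
Business days: 20 − 4 = 16.

16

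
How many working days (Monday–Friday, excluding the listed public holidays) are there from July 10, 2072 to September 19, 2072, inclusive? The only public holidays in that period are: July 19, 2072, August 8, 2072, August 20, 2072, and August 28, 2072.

49 working days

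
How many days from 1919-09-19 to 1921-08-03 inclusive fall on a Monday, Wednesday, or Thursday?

293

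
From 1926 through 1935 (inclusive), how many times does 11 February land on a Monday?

Day of week of February 11 in each year:
1926: Thu, 1927: Fri, 1928: Sat, 1929: Mon ✓, 1930: Tue, 1931: Wed, 1932: Thu, 1933: Sat, 1934: Sun, 1935: Mon ✓
Mondays: 1929, 1935.

2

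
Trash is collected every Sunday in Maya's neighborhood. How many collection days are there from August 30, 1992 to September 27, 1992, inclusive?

5

August 30, 1992 is a Sunday.
The range spans 29 days (inclusive of both endpoints).
29 = 7 × 4 + 1, so there are 4 full weeks plus 1 extra day.
Each full week contributes one Sunday: 4 so far.
The 1 extra day is Sunday — 1 of them qualifies.
Total: 4 + 1 = 5.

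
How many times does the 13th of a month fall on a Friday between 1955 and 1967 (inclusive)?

Friday-the-13ths by year:
1955: May
1956: Jan, Apr, Jul
1957: Sep, Dec
1958: Jun
1959: Feb, Mar, Nov
1960: May
1961: Jan, Oct
1962: Apr, Jul
1963: Sep, Dec
1964: Mar, Nov
1965: Aug
1966: May
1967: Jan, Oct

23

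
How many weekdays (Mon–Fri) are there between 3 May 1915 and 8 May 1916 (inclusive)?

266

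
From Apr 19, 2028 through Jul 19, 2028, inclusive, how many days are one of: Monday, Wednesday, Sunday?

40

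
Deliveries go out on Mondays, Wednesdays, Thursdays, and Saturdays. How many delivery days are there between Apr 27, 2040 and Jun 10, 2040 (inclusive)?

Apr 27, 2040 is a Friday.
From Apr 27, 2040 to Jun 10, 2040 is 45 days inclusive.
45 = 7 × 6 + 3, so there are 6 full weeks plus 3 extra days.
Each full week contributes 4 days from the set (Mon, Wed, Thu, Sat): 6 × 4 = 24.
The 3 extra days are Fri, Sat, Sun — 1 of them qualifies.
Total: 24 + 1 = 25.

25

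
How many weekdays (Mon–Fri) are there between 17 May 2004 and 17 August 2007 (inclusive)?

850

17 May 2004 is a Monday.
That's 1188 days from start to end, counting both.
1188 = 7 × 169 + 5, so there are 169 full weeks plus 5 extra days.
Each full week contributes 5 weekdays (Mon–Fri): 169 × 5 = 845.
The 5 extra days are Mon, Tue, Wed, Thu, Fri — 5 of them qualify.
Total: 845 + 5 = 850.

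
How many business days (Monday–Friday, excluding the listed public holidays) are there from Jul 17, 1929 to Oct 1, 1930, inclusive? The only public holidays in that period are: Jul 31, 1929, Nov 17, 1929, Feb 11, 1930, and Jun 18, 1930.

313 business days

Jul 17, 1929 is a Wednesday.
That's 442 days from start to end, counting both.
442 = 7 × 63 + 1, so there are 63 full weeks plus 1 extra day.
Each full week contributes 5 weekdays (Mon–Fri): 63 × 5 = 315.
The 1 extra day is Wednesday — 1 of them qualifies.
Total: 315 + 1 = 316.
Holidays: Jul 31, 1929 (Wed); Nov 17, 1929 (Sun); Feb 11, 1930 (Tue); Jun 18, 1930 (Wed).
3 of the 4 holidays fall on weekdays; the rest are weekends and were already excluded.
Business days: 316 − 3 = 313.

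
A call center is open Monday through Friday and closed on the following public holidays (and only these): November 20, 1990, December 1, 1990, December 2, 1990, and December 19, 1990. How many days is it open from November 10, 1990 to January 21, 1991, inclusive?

49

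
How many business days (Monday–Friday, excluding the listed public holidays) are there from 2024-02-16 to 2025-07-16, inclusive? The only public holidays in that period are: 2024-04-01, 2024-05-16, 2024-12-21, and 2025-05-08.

366

2024-02-16 is a Friday.
From 2024-02-16 to 2025-07-16 is 517 days inclusive.
517 = 7 × 73 + 6, so there are 73 full weeks plus 6 extra days.
Each full week contributes 5 weekdays (Mon–Fri): 73 × 5 = 365.
The 6 extra days are Friday, Saturday, Sunday, Monday, Tuesday, Wednesday — 4 of them qualify.
Total: 365 + 4 = 369.
Holidays: 2024-04-01 (Mon); 2024-05-16 (Thu); 2024-12-21 (Sat); 2025-05-08 (Thu).
3 of the 4 holidays fall on weekdays; the rest are weekends and were already excluded.
Business days: 369 − 3 = 366.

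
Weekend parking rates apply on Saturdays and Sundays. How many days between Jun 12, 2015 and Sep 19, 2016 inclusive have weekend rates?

134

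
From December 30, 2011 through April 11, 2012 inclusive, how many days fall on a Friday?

December 30, 2011 is a Friday.
That's 104 days from start to end, counting both.
104 = 7 × 14 + 6, so there are 14 full weeks plus 6 extra days.
Each full week contributes one Friday: 14 so far.
The 6 extra days are Fri, Sat, Sun, Mon, Tue, Wed — 1 of them qualifies.
Total: 14 + 1 = 15.

15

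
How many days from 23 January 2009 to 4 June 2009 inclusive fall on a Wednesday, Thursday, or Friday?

23 January 2009 is a Friday.
From 23 January 2009 to 4 June 2009 is 133 days inclusive.
133 = 7 × 19, so the span is exactly 19 full weeks.
Each full week contributes 3 days from the set (Wed, Thu, Fri): 19 × 3 = 57.
Total: 57.

57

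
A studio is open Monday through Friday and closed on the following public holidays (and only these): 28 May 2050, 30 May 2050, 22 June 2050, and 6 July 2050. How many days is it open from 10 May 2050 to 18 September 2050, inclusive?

91

10 May 2050 is a Tuesday.
The range spans 132 days (inclusive of both endpoints).
132 = 7 × 18 + 6, so there are 18 full weeks plus 6 extra days.
Each full week contributes 5 weekdays (Mon–Fri): 18 × 5 = 90.
The 6 extra days are Tue, Wed, Thu, Fri, Sat, Sun — 4 of them qualify.
Total: 90 + 4 = 94.
Holidays: 28 May 2050 (Sat); 30 May 2050 (Mon); 22 June 2050 (Wed); 6 July 2050 (Wed).
3 of the 4 holidays fall on weekdays; the rest are weekends and were already excluded.
Business days: 94 − 3 = 91.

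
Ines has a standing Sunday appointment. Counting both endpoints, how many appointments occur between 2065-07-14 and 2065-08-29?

6 Sundays

2065-07-14 is a Tuesday.
The range spans 47 days (inclusive of both endpoints).
47 = 7 × 6 + 5, so there are 6 full weeks plus 5 extra days.
Each full week contributes one Sunday: 6 so far.
The 5 extra days are Tue, Wed, Thu, Fri, Sat — none qualify.
Total: 6 + 0 = 6.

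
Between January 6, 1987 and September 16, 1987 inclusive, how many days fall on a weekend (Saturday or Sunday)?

72

January 6, 1987 is a Tuesday.
From January 6, 1987 to September 16, 1987 is 254 days inclusive.
254 = 7 × 36 + 2, so there are 36 full weeks plus 2 extra days.
Each full week contributes 2 weekend days (Sat, Sun): 36 × 2 = 72.
The 2 extra days are Tuesday, Wednesday — none qualify.
Total: 72 + 0 = 72.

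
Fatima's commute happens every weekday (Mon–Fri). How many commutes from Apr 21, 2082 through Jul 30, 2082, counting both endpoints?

73 weekdays

Apr 21, 2082 is a Tuesday.
That's 101 days from start to end, counting both.
101 = 7 × 14 + 3, so there are 14 full weeks plus 3 extra days.
Each full week contributes 5 weekdays (Mon–Fri): 14 × 5 = 70.
The 3 extra days are Tue, Wed, Thu — 3 of them qualify.
Total: 70 + 3 = 73.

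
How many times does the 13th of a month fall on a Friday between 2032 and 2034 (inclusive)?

Friday-the-13ths by year:
2032: Feb, Aug
2033: May
2034: Jan, Oct

5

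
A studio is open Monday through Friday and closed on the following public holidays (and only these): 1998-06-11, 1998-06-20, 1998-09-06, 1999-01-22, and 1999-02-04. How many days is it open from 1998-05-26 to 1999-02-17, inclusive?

1998-05-26 is a Tuesday.
That's 268 days from start to end, counting both.
268 = 7 × 38 + 2, so there are 38 full weeks plus 2 extra days.
Each full week contributes 5 weekdays (Mon–Fri): 38 × 5 = 190.
The 2 extra days are Tuesday, Wednesday — 2 of them qualify.
Total: 190 + 2 = 192.
Holidays: 1998-06-11 (Thu); 1998-06-20 (Sat); 1998-09-06 (Sun); 1999-01-22 (Fri); 1999-02-04 (Thu).
3 of the 5 holidays fall on weekdays; the rest are weekends and were already excluded.
Business days: 192 − 3 = 189.

189 working days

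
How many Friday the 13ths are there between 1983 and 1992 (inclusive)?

19

Friday-the-13ths by year:
1983: May
1984: Jan, Apr, Jul
1985: Sep, Dec
1986: Jun
1987: Feb, Mar, Nov
1988: May
1989: Jan, Oct
1990: Apr, Jul
1991: Sep, Dec
1992: Mar, Nov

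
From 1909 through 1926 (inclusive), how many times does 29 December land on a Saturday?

Day of week of December 29 in each year:
1909: Wed, 1910: Thu, 1911: Fri, 1912: Sun, 1913: Mon, 1914: Tue, 1915: Wed, 1916: Fri, 1917: Sat ✓, 1918: Sun, 1919: Mon, 1920: Wed, 1921: Thu, 1922: Fri, 1923: Sat ✓, 1924: Mon, 1925: Tue, 1926: Wed
Saturdays: 1917, 1923.

2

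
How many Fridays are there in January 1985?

4

Jan 1, 1985 is a Tuesday.
That's 31 days from start to end, counting both.
31 = 7 × 4 + 3, so there are 4 full weeks plus 3 extra days.
Each full week contributes one Friday: 4 so far.
The 3 extra days are Tuesday, Wednesday, Thursday — none qualify.
Total: 4 + 0 = 4.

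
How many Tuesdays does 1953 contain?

1 January 1953 is a Thursday.
The range spans 365 days (inclusive of both endpoints).
365 = 7 × 52 + 1, so there are 52 full weeks plus 1 extra day.
Each full week contributes one Tuesday: 52 so far.
The 1 extra day is Thursday — none qualify.
Total: 52 + 0 = 52.

52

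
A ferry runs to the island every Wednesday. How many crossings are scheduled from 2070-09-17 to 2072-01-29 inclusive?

72

2070-09-17 is a Wednesday.
That's 500 days from start to end, counting both.
500 = 7 × 71 + 3, so there are 71 full weeks plus 3 extra days.
Each full week contributes one Wednesday: 71 so far.
The 3 extra days are Wed, Thu, Fri — 1 of them qualifies.
Total: 71 + 1 = 72.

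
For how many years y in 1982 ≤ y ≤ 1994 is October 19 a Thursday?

1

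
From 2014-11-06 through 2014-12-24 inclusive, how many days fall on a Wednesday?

7

2014-11-06 is a Thursday.
The range spans 49 days (inclusive of both endpoints).
49 = 7 × 7, so the span is exactly 7 full weeks.
Each full week contributes one Wednesday: 7 so far.
Total: 7.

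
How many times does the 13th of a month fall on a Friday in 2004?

2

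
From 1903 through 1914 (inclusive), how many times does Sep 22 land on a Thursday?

2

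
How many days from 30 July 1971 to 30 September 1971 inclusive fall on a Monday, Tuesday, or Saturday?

27

30 July 1971 is a Friday.
That's 63 days from start to end, counting both.
63 = 7 × 9, so the span is exactly 9 full weeks.
Each full week contributes 3 days from the set (Mon, Tue, Sat): 9 × 3 = 27.
Total: 27.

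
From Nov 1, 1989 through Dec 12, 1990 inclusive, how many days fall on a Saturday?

58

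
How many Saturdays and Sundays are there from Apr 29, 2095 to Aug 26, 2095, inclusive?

34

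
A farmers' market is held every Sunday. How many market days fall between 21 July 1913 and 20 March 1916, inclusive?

21 July 1913 is a Monday.
That's 974 days from start to end, counting both.
974 = 7 × 139 + 1, so there are 139 full weeks plus 1 extra day.
Each full week contributes one Sunday: 139 so far.
The 1 extra day is Monday — none qualify.
Total: 139 + 0 = 139.

139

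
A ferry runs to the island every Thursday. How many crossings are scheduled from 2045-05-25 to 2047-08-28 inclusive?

118

2045-05-25 is a Thursday.
The range spans 826 days (inclusive of both endpoints).
826 = 7 × 118, so the span is exactly 118 full weeks.
Each full week contributes one Thursday: 118 so far.
Total: 118.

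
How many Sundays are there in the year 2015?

January 1, 2015 is a Thursday.
That's 365 days from start to end, counting both.
365 = 7 × 52 + 1, so there are 52 full weeks plus 1 extra day.
Each full week contributes one Sunday: 52 so far.
The 1 extra day is Thursday — none qualify.
Total: 52 + 0 = 52.

52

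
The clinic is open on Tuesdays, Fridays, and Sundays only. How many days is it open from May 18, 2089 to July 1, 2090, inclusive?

May 18, 2089 is a Wednesday.
The range spans 410 days (inclusive of both endpoints).
410 = 7 × 58 + 4, so there are 58 full weeks plus 4 extra days.
Each full week contributes 3 days from the set (Tue, Fri, Sun): 58 × 3 = 174.
The 4 extra days are Wed, Thu, Fri, Sat — 1 of them qualifies.
Total: 174 + 1 = 175.

175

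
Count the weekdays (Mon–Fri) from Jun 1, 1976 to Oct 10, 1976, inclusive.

94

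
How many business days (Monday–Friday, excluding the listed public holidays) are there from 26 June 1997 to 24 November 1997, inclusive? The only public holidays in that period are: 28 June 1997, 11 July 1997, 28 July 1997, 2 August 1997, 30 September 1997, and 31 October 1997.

26 June 1997 is a Thursday.
The range spans 152 days (inclusive of both endpoints).
152 = 7 × 21 + 5, so there are 21 full weeks plus 5 extra days.
Each full week contributes 5 weekdays (Mon–Fri): 21 × 5 = 105.
The 5 extra days are Thursday, Friday, Saturday, Sunday, Monday — 3 of them qualify.
Total: 105 + 3 = 108.
Holidays: 28 June 1997 (Sat); 11 July 1997 (Fri); 28 July 1997 (Mon); 2 August 1997 (Sat); 30 September 1997 (Tue); 31 October 1997 (Fri).
4 of the 6 holidays fall on weekdays; the rest are weekends and were already excluded.
Business days: 108 − 4 = 104.

104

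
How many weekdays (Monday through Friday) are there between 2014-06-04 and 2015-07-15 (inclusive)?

291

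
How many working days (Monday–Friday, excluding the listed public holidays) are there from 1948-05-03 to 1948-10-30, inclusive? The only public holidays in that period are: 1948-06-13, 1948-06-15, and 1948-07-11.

1948-05-03 is a Monday.
From 1948-05-03 to 1948-10-30 is 181 days inclusive.
181 = 7 × 25 + 6, so there are 25 full weeks plus 6 extra days.
Each full week contributes 5 weekdays (Mon–Fri): 25 × 5 = 125.
The 6 extra days are Mon, Tue, Wed, Thu, Fri, Sat — 5 of them qualify.
Total: 125 + 5 = 130.
Holidays: 1948-06-13 (Sun); 1948-06-15 (Tue); 1948-07-11 (Sun).
1 of the 3 holidays fall on weekdays; the rest are weekends and were already excluded.
Business days: 130 − 1 = 129.

129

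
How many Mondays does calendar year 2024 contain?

53

1 January 2024 is a Monday.
The range spans 366 days (inclusive of both endpoints).
366 = 7 × 52 + 2, so there are 52 full weeks plus 2 extra days.
Each full week contributes one Monday: 52 so far.
The 2 extra days are Mon, Tue — 1 of them qualifies.
Total: 52 + 1 = 53.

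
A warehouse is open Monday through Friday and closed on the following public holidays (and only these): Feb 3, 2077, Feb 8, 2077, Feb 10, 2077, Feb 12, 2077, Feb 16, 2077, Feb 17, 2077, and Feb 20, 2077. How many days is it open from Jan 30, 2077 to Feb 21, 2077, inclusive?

9 working days

Jan 30, 2077 is a Saturday.
The range spans 23 days (inclusive of both endpoints).
23 = 7 × 3 + 2, so there are 3 full weeks plus 2 extra days.
Each full week contributes 5 weekdays (Mon–Fri): 3 × 5 = 15.
The 2 extra days are Saturday, Sunday — none qualify.
Total: 15 + 0 = 15.
Holidays: Feb 3, 2077 (Wed); Feb 8, 2077 (Mon); Feb 10, 2077 (Wed); Feb 12, 2077 (Fri); Feb 16, 2077 (Tue); Feb 17, 2077 (Wed); Feb 20, 2077 (Sat).
6 of the 7 holidays fall on weekdays; the rest are weekends and were already excluded.
Business days: 15 − 6 = 9.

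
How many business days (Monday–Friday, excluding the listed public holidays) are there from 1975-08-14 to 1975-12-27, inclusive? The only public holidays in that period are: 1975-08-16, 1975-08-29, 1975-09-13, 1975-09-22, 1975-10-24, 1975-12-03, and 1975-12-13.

1975-08-14 is a Thursday.
From 1975-08-14 to 1975-12-27 is 136 days inclusive.
136 = 7 × 19 + 3, so there are 19 full weeks plus 3 extra days.
Each full week contributes 5 weekdays (Mon–Fri): 19 × 5 = 95.
The 3 extra days are Thu, Fri, Sat — 2 of them qualify.
Total: 95 + 2 = 97.
Holidays: 1975-08-16 (Sat); 1975-08-29 (Fri); 1975-09-13 (Sat); 1975-09-22 (Mon); 1975-10-24 (Fri); 1975-12-03 (Wed); 1975-12-13 (Sat).
4 of the 7 holidays fall on weekdays; the rest are weekends and were already excluded.
Business days: 97 − 4 = 93.

93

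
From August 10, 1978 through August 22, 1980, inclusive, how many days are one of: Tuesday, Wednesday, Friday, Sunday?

August 10, 1978 is a Thursday.
The range spans 744 days (inclusive of both endpoints).
744 = 7 × 106 + 2, so there are 106 full weeks plus 2 extra days.
Each full week contributes 4 days from the set (Tue, Wed, Fri, Sun): 106 × 4 = 424.
The 2 extra days are Thu, Fri — 1 of them qualifies.
Total: 424 + 1 = 425.

425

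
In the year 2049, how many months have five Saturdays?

4

A month has five Saturdays exactly when Saturday falls within its first (length − 28) days.
Jan: 31 days, starts Fri → 5 of Fri, Sat, Sun ✓
Feb: 28 days, starts Mon → 5 of (none)
Mar: 31 days, starts Mon → 5 of Mon, Tue, Wed
Apr: 30 days, starts Thu → 5 of Thu, Fri
May: 31 days, starts Sat → 5 of Sat, Sun, Mon ✓
Jun: 30 days, starts Tue → 5 of Tue, Wed
Jul: 31 days, starts Thu → 5 of Thu, Fri, Sat ✓
Aug: 31 days, starts Sun → 5 of Sun, Mon, Tue
Sep: 30 days, starts Wed → 5 of Wed, Thu
Oct: 31 days, starts Fri → 5 of Fri, Sat, Sun ✓
Nov: 30 days, starts Mon → 5 of Mon, Tue
Dec: 31 days, starts Wed → 5 of Wed, Thu, Fri
Months with five Saturdays: Jan, May, Jul, Oct.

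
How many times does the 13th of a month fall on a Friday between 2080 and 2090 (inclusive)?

Friday-the-13ths by year:
2080: Sep, Dec
2081: Jun
2082: Feb, Mar, Nov
2083: Aug
2084: Oct
2085: Apr, Jul
2086: Sep, Dec
2087: Jun
2088: Feb, Aug
2089: May
2090: Jan, Oct

18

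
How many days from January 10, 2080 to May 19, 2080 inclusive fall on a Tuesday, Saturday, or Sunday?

56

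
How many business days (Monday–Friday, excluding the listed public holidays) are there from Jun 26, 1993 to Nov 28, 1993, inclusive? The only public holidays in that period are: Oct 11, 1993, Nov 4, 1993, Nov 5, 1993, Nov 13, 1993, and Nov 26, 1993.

106 business days

Jun 26, 1993 is a Saturday.
The range spans 156 days (inclusive of both endpoints).
156 = 7 × 22 + 2, so there are 22 full weeks plus 2 extra days.
Each full week contributes 5 weekdays (Mon–Fri): 22 × 5 = 110.
The 2 extra days are Saturday, Sunday — none qualify.
Total: 110 + 0 = 110.
Holidays: Oct 11, 1993 (Mon); Nov 4, 1993 (Thu); Nov 5, 1993 (Fri); Nov 13, 1993 (Sat); Nov 26, 1993 (Fri).
4 of the 5 holidays fall on weekdays; the rest are weekends and were already excluded.
Business days: 110 − 4 = 106.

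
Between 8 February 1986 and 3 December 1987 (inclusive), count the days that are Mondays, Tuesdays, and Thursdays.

285

8 February 1986 is a Saturday.
From 8 February 1986 to 3 December 1987 is 664 days inclusive.
664 = 7 × 94 + 6, so there are 94 full weeks plus 6 extra days.
Each full week contributes 3 days from the set (Mon, Tue, Thu): 94 × 3 = 282.
The 6 extra days are Sat, Sun, Mon, Tue, Wed, Thu — 3 of them qualify.
Total: 282 + 3 = 285.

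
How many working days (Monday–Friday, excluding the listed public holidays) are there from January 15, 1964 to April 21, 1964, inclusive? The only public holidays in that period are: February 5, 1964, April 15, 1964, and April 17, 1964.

67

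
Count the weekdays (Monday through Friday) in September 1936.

Sep 1, 1936 is a Tuesday.
From Sep 1, 1936 to Sep 30, 1936 is 30 days inclusive.
30 = 7 × 4 + 2, so there are 4 full weeks plus 2 extra days.
Each full week contributes 5 weekdays (Mon–Fri): 4 × 5 = 20.
The 2 extra days are Tuesday, Wednesday — 2 of them qualify.
Total: 20 + 2 = 22.

22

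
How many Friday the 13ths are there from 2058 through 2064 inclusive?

Friday-the-13ths by year:
2058: Sep, Dec
2059: Jun
2060: Feb, Aug
2061: May
2062: Jan, Oct
2063: Apr, Jul
2064: Jun

11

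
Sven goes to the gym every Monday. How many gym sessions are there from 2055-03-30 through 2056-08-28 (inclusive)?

2055-03-30 is a Tuesday.
That's 518 days from start to end, counting both.
518 = 7 × 74, so the span is exactly 74 full weeks.
Each full week contributes one Monday: 74 so far.

74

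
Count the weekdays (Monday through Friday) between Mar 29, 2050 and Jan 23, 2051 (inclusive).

215 weekdays

Mar 29, 2050 is a Tuesday.
The range spans 301 days (inclusive of both endpoints).
301 = 7 × 43, so the span is exactly 43 full weeks.
Each full week contributes 5 weekdays (Mon–Fri): 43 × 5 = 215.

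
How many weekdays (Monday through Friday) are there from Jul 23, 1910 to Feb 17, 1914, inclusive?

Jul 23, 1910 is a Saturday.
The range spans 1306 days (inclusive of both endpoints).
1306 = 7 × 186 + 4, so there are 186 full weeks plus 4 extra days.
Each full week contributes 5 weekdays (Mon–Fri): 186 × 5 = 930.
The 4 extra days are Sat, Sun, Mon, Tue — 2 of them qualify.
Total: 930 + 2 = 932.

932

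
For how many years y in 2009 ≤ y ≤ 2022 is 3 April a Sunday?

3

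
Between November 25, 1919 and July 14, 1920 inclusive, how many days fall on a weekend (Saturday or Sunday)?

November 25, 1919 is a Tuesday.
The range spans 233 days (inclusive of both endpoints).
233 = 7 × 33 + 2, so there are 33 full weeks plus 2 extra days.
Each full week contributes 2 weekend days (Sat, Sun): 33 × 2 = 66.
The 2 extra days are Tue, Wed — none qualify.
Total: 66 + 0 = 66.

66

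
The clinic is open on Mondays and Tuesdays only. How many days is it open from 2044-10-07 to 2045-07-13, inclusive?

2044-10-07 is a Friday.
The range spans 280 days (inclusive of both endpoints).
280 = 7 × 40, so the span is exactly 40 full weeks.
Each full week contributes 2 days from the set (Mon, Tue): 40 × 2 = 80.

80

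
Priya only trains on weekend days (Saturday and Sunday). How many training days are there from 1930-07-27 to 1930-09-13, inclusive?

14

1930-07-27 is a Sunday.
From 1930-07-27 to 1930-09-13 is 49 days inclusive.
49 = 7 × 7, so the span is exactly 7 full weeks.
Each full week contributes 2 weekend days (Sat, Sun): 7 × 2 = 14.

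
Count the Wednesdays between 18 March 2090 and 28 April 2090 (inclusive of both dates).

6

18 March 2090 is a Saturday.
From 18 March 2090 to 28 April 2090 is 42 days inclusive.
42 = 7 × 6, so the span is exactly 6 full weeks.
Each full week contributes one Wednesday: 6 so far.
Total: 6.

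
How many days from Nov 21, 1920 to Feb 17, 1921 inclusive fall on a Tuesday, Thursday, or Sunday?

39

Nov 21, 1920 is a Sunday.
That's 89 days from start to end, counting both.
89 = 7 × 12 + 5, so there are 12 full weeks plus 5 extra days.
Each full week contributes 3 days from the set (Tue, Thu, Sun): 12 × 3 = 36.
The 5 extra days are Sunday, Monday, Tuesday, Wednesday, Thursday — 3 of them qualify.
Total: 36 + 3 = 39.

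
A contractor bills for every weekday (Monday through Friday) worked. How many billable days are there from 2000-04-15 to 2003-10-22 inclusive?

2000-04-15 is a Saturday.
That's 1286 days from start to end, counting both.
1286 = 7 × 183 + 5, so there are 183 full weeks plus 5 extra days.
Each full week contributes 5 weekdays (Mon–Fri): 183 × 5 = 915.
The 5 extra days are Saturday, Sunday, Monday, Tuesday, Wednesday — 3 of them qualify.
Total: 915 + 3 = 918.

918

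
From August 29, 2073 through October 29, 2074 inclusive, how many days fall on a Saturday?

61 Saturdays

August 29, 2073 is a Tuesday.
That's 427 days from start to end, counting both.
427 = 7 × 61, so the span is exactly 61 full weeks.
Each full week contributes one Saturday: 61 so far.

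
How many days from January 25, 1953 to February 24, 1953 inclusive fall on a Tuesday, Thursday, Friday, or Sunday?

January 25, 1953 is a Sunday.
The range spans 31 days (inclusive of both endpoints).
31 = 7 × 4 + 3, so there are 4 full weeks plus 3 extra days.
Each full week contributes 4 days from the set (Tue, Thu, Fri, Sun): 4 × 4 = 16.
The 3 extra days are Sun, Mon, Tue — 2 of them qualify.
Total: 16 + 2 = 18.

18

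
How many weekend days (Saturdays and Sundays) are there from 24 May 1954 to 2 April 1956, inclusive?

24 May 1954 is a Monday.
That's 680 days from start to end, counting both.
680 = 7 × 97 + 1, so there are 97 full weeks plus 1 extra day.
Each full week contributes 2 weekend days (Sat, Sun): 97 × 2 = 194.
The 1 extra day is Monday — none qualify.
Total: 194 + 0 = 194.

194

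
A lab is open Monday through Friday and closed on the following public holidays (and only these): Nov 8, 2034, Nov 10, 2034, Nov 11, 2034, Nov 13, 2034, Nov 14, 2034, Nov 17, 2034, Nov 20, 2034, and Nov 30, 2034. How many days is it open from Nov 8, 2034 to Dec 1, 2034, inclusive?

Nov 8, 2034 is a Wednesday.
That's 24 days from start to end, counting both.
24 = 7 × 3 + 3, so there are 3 full weeks plus 3 extra days.
Each full week contributes 5 weekdays (Mon–Fri): 3 × 5 = 15.
The 3 extra days are Wed, Thu, Fri — 3 of them qualify.
Total: 15 + 3 = 18.
Holidays: Nov 8, 2034 (Wed); Nov 10, 2034 (Fri); Nov 11, 2034 (Sat); Nov 13, 2034 (Mon); Nov 14, 2034 (Tue); Nov 17, 2034 (Fri); Nov 20, 2034 (Mon); Nov 30, 2034 (Thu).
7 of the 8 holidays fall on weekdays; the rest are weekends and were already excluded.
Business days: 18 − 7 = 11.

11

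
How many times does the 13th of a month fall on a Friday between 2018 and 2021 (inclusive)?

Friday-the-13ths by year:
2018: Apr, Jul
2019: Sep, Dec
2020: Mar, Nov
2021: Aug

7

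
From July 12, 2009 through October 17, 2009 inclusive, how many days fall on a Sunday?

July 12, 2009 is a Sunday.
The range spans 98 days (inclusive of both endpoints).
98 = 7 × 14, so the span is exactly 14 full weeks.
Each full week contributes one Sunday: 14 so far.

14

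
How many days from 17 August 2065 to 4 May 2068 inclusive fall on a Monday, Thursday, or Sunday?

425

17 August 2065 is a Monday.
The range spans 992 days (inclusive of both endpoints).
992 = 7 × 141 + 5, so there are 141 full weeks plus 5 extra days.
Each full week contributes 3 days from the set (Mon, Thu, Sun): 141 × 3 = 423.
The 5 extra days are Monday, Tuesday, Wednesday, Thursday, Friday — 2 of them qualify.
Total: 423 + 2 = 425.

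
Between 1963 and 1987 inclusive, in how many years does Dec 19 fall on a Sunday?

Day of week of December 19 in each year:
1963: Thu, 1964: Sat, 1965: Sun ✓, 1966: Mon, 1967: Tue, 1968: Thu, 1969: Fri, 1970: Sat, 1971: Sun ✓, 1972: Tue, 1973: Wed, 1974: Thu, 1975: Fri, 1976: Sun ✓, 1977: Mon, 1978: Tue, 1979: Wed, 1980: Fri, 1981: Sat, 1982: Sun ✓, 1983: Mon, 1984: Wed, 1985: Thu, 1986: Fri, 1987: Sat
Sundays: 1965, 1971, 1976, 1982.

4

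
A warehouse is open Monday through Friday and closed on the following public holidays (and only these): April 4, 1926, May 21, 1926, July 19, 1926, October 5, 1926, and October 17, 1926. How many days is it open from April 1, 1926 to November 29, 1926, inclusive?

170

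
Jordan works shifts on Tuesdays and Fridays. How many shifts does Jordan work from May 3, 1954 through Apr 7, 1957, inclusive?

306

May 3, 1954 is a Monday.
The range spans 1071 days (inclusive of both endpoints).
1071 = 7 × 153, so the span is exactly 153 full weeks.
Each full week contributes 2 days from the set (Tue, Fri): 153 × 2 = 306.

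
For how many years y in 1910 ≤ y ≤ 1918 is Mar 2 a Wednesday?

Day of week of March 2 in each year:
1910: Wed ✓, 1911: Thu, 1912: Sat, 1913: Sun, 1914: Mon, 1915: Tue, 1916: Thu, 1917: Fri, 1918: Sat
Wednesdays: 1910.

1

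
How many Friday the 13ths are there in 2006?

The 13th falls on a Friday when the month's 13th has weekday Fri.
Jan 13 is Fri ✓; Feb 13 is Mon; Mar 13 is Mon; Apr 13 is Thu; May 13 is Sat; Jun 13 is Tue; Jul 13 is Thu; Aug 13 is Sun; Sep 13 is Wed; Oct 13 is Fri ✓; Nov 13 is Mon; Dec 13 is Wed.
Friday the 13ths: Jan, Oct.

2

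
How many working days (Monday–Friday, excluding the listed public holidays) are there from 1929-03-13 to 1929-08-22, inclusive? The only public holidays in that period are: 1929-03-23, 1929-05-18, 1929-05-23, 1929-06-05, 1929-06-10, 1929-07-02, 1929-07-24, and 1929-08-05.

111 working days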